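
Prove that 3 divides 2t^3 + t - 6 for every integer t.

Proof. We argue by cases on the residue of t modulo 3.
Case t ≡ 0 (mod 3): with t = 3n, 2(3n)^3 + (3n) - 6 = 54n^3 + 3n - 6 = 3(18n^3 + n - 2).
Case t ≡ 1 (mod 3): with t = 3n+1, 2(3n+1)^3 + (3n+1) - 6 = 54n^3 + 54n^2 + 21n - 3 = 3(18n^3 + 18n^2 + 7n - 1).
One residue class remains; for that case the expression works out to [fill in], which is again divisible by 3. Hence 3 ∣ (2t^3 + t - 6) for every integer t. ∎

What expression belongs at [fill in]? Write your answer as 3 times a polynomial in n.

Only t ≡ 2 (mod 3) is unaccounted for. Put t = 3n+2:
2(3n+2)^3 + (3n+2) - 6 expands to 54n^3 + 108n^2 + 75n + 12,
and factoring out 3 leaves 3(18n^3 + 36n^2 + 25n + 4).

3(18n^3 + 36n^2 + 25n + 4)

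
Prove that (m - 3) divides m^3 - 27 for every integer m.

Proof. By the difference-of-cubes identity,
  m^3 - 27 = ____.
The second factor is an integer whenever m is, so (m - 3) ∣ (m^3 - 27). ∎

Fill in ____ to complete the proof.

(m - 3)(m^2 + 3m + 9)

a^3 - b^3 = (a - b)(a^2 + ab + b^2). With a = m, b = 3:
m^3 - 27 = (m - 3)(m^2 + 3m + 9).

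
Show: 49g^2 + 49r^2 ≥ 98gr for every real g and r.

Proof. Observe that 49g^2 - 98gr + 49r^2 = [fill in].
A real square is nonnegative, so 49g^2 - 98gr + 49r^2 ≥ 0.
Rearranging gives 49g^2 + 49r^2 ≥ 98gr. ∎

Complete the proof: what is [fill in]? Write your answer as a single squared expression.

(7g - 7r)^2

The leading and trailing coefficients are 7^2 and 7^2, and 98 = 2·7·7, so the trinomial is (7g - 7r)^2.
Hence 49g^2 - 98gr + 49r^2 ≥ 0.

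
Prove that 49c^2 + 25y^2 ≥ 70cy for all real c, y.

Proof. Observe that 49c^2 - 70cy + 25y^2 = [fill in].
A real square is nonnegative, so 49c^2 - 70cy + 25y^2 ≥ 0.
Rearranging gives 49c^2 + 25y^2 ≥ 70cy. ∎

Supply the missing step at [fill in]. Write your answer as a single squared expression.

(7c - 5y)^2

The leading and trailing coefficients are 7^2 and 5^2, and 70 = 2·7·5, so the trinomial is (7c - 5y)^2.
Hence 49c^2 - 70cy + 25y^2 ≥ 0.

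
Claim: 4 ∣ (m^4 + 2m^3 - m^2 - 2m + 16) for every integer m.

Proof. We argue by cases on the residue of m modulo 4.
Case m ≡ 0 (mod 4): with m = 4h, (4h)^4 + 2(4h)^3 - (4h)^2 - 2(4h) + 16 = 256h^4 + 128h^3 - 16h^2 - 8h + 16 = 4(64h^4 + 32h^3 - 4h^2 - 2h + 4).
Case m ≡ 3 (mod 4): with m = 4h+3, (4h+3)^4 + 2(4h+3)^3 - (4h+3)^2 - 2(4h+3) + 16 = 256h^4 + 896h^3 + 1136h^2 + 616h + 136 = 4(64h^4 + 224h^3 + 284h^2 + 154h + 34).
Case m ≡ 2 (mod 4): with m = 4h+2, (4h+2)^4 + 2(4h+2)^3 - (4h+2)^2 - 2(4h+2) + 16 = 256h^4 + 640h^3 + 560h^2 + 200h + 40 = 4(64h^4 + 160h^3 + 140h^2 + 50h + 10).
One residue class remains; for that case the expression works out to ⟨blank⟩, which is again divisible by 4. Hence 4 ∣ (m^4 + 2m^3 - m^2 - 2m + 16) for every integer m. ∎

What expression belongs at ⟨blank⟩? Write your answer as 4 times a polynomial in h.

Only m ≡ 1 (mod 4) is unaccounted for. Put m = 4h+1:
(4h+1)^4 + 2(4h+1)^3 - (4h+1)^2 - 2(4h+1) + 16 expands to 256h^4 + 384h^3 + 176h^2 + 24h + 16,
and factoring out 4 leaves 4(64h^4 + 96h^3 + 44h^2 + 6h + 4).

4(64h^4 + 96h^3 + 44h^2 + 6h + 4)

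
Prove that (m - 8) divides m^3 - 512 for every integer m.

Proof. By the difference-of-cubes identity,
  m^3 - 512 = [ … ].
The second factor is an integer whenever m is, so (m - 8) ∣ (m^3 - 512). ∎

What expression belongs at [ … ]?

Polynomial division of m^3 - 512 by m - 8 leaves remainder 0 and quotient m^2 + 8m + 64.
Hence m^3 - 512 = (m - 8)(m^2 + 8m + 64).

(m - 8)(m^2 + 8m + 64)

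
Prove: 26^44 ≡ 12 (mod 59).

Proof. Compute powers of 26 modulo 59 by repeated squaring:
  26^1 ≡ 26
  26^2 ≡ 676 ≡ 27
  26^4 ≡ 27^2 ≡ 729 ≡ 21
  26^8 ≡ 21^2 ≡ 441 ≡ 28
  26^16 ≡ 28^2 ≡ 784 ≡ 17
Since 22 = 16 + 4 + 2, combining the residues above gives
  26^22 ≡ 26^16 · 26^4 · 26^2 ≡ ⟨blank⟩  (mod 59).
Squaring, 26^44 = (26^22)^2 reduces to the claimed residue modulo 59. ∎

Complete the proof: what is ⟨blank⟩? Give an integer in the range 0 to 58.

22

Multiply the listed residues: 17 · 21 · 27 = 357 → 9639.
Reducing modulo 59: 9639 = 163·59 + 22, so 26^22 ≡ 22.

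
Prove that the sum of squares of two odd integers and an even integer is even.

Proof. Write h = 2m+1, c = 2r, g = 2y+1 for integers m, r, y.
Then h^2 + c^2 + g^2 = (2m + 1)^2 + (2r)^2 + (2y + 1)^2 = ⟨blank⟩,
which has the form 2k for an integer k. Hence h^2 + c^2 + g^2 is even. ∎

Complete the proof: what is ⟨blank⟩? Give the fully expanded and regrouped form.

(2m + 1)^2 + (2r)^2 + (2y + 1)^2 = 4m^2 + 4m + 4r^2 + 4y^2 + 4y + 2
= 2(2m^2 + 2m + 2r^2 + 2y^2 + 2y + 1).
Since 2m^2 + 2m + 2r^2 + 2y^2 + 2y + 1 is an integer, the sum of squares is of the form 2k for an integer k.

2(2m^2 + 2m + 2r^2 + 2y^2 + 2y + 1)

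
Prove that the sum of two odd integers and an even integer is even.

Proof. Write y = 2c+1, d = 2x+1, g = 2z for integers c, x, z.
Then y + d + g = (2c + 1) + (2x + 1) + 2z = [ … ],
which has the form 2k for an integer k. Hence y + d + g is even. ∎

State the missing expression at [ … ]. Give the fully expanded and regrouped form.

2(c + x + z + 1)

Expanding: (2c + 1) + (2x + 1) + 2z = 2c + 2x + 2z + 2.
Every term is even; pulling out the factor of 2 gives 2(c + x + z + 1).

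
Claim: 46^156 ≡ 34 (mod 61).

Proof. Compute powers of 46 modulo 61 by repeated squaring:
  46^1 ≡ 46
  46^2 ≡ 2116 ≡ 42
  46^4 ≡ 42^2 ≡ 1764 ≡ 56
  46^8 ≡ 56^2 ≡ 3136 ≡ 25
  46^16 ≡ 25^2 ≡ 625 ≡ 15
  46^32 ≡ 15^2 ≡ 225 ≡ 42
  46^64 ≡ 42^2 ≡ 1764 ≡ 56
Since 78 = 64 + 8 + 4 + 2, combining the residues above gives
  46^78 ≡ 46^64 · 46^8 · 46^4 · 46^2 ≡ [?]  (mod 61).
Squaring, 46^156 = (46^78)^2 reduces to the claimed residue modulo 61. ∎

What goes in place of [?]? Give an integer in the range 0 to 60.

20

Multiply the listed residues: 56 · 25 · 56 · 42 = 1400 → 78400 → 3292800.
Reducing modulo 61: 3292800 = 53980·61 + 20, so 46^78 ≡ 20.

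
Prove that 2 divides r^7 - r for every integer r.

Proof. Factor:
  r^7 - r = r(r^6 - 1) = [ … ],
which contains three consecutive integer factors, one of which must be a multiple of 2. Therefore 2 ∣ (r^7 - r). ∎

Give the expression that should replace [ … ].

r^6 - 1 = (r^2 - 1)(r^4 + r^2 + 1), and r^2 - 1 = (r-1)(r+1).
So r(r^6 - 1) = (r - 1)r(r + 1)(r^4 + r^2 + 1).

(r - 1)r(r + 1)(r^4 + r^2 + 1)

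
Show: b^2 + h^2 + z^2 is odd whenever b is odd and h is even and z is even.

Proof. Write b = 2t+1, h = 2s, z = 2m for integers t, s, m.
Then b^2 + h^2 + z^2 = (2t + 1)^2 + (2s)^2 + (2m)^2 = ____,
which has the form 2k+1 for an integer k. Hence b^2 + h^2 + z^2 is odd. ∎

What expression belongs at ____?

Expanding: (2t + 1)^2 + (2s)^2 + (2m)^2 = 4m^2 + 4s^2 + 4t^2 + 4t + 1.
Every term except the constant is even, so this is 2(2m^2 + 2s^2 + 2t^2 + 2t) + 1,
and 2m^2 + 2s^2 + 2t^2 + 2t ∈ ℤ gives the required form.

2(2m^2 + 2s^2 + 2t^2 + 2t) + 1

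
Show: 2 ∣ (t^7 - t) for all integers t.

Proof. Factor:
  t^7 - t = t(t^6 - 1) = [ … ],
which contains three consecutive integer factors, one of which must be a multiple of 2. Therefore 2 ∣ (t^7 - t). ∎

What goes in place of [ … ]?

(t - 1)t(t + 1)(t^4 + t^2 + 1)

t^6 - 1 = (t^2 - 1)(t^4 + t^2 + 1), and t^2 - 1 = (t-1)(t+1).
So t(t^6 - 1) = (t - 1)t(t + 1)(t^4 + t^2 + 1).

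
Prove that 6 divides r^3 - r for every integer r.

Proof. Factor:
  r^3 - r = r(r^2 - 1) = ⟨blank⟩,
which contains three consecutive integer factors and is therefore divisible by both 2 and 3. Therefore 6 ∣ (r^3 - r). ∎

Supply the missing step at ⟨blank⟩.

r(r^2 - 1) = r(r - 1)(r + 1) = (r - 1)r(r + 1).
These three factors are consecutive integers, so their product is divisible by 6.

(r - 1)r(r + 1)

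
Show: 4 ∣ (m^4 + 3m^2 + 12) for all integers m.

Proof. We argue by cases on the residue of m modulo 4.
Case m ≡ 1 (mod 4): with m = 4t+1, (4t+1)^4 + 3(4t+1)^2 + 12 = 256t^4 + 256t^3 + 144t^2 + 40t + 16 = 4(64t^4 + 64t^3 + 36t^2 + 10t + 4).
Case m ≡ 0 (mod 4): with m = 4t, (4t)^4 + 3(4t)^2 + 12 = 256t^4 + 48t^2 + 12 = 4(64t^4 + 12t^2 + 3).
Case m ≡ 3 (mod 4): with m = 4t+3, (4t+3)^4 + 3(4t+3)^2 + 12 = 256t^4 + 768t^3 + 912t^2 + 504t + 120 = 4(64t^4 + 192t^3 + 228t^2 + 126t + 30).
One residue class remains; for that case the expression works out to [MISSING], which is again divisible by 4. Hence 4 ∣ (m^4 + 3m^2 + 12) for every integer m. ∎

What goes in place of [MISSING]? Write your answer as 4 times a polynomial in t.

The residues treated are {1, 0, 3}, so the missing case is m ≡ 2 (mod 4); write m = 4t+2.
Then (4t+2)^4 + 3(4t+2)^2 + 12 = 256t^4 + 512t^3 + 432t^2 + 176t + 40 = 4(64t^4 + 128t^3 + 108t^2 + 44t + 10).

4(64t^4 + 128t^3 + 108t^2 + 44t + 10)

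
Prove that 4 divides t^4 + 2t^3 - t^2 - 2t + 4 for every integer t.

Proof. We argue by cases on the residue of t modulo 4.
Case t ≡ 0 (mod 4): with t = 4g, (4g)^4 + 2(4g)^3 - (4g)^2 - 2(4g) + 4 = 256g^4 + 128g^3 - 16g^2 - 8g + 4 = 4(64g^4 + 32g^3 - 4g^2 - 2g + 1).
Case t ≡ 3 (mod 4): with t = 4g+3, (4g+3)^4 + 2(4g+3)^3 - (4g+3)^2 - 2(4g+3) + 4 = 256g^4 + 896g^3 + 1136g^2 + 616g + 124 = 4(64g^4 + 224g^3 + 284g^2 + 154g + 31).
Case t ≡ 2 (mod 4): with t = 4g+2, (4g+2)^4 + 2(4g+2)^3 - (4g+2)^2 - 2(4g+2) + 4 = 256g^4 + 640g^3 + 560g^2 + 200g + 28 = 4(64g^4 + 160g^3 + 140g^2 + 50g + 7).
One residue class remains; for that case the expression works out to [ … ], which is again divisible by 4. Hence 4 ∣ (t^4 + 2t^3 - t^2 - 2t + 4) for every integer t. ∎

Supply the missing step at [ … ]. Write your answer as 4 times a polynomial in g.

4(64g^4 + 96g^3 + 44g^2 + 6g + 1)

The residues treated are {0, 3, 2}, so the missing case is t ≡ 1 (mod 4); write t = 4g+1.
Then (4g+1)^4 + 2(4g+1)^3 - (4g+1)^2 - 2(4g+1) + 4 = 256g^4 + 384g^3 + 176g^2 + 24g + 4 = 4(64g^4 + 96g^3 + 44g^2 + 6g + 1).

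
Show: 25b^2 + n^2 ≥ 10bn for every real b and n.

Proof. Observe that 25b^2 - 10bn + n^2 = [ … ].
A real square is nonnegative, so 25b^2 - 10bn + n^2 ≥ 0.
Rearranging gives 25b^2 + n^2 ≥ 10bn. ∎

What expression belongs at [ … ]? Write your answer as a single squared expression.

25b^2 - 10bn + n^2 is a perfect-square trinomial: the outer terms are (5b)^2 and (n)^2, and the cross term is -2·5b·n.
So 25b^2 - 10bn + n^2 = (5b - n)^2 ≥ 0.

(5b - n)^2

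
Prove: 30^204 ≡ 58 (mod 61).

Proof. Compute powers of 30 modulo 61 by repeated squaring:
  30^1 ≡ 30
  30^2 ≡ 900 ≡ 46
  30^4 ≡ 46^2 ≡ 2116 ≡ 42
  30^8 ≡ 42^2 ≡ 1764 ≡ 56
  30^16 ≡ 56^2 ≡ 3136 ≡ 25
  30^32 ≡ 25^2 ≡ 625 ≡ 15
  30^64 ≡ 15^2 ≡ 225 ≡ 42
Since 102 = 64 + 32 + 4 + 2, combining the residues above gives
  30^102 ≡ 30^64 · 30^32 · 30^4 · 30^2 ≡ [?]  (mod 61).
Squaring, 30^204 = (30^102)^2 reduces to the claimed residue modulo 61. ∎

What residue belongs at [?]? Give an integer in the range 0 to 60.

27

Multiply the listed residues: 42 · 15 · 42 · 46 = 630 → 26460 → 1217160.
Reducing modulo 61: 1217160 = 19953·61 + 27, so 30^102 ≡ 27.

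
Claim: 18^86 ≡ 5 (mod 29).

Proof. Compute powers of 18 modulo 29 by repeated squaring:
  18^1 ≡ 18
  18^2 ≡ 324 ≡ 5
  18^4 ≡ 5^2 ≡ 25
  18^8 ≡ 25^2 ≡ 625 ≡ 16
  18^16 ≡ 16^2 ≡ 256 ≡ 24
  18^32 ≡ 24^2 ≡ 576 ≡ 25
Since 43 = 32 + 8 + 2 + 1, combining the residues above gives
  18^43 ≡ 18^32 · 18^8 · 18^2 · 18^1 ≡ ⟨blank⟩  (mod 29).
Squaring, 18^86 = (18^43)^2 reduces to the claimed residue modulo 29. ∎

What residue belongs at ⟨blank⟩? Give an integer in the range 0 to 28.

Multiply the listed residues: 25 · 16 · 5 · 18 = 400 → 2000 → 36000.
Reducing modulo 29: 36000 = 1241·29 + 11, so 18^43 ≡ 11.

11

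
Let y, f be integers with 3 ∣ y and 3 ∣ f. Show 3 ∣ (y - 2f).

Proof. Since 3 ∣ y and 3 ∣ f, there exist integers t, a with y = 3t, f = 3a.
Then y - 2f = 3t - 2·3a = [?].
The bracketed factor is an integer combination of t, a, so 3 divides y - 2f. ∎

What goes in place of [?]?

3(-2a + t)

Each term has a factor of 3: 3t - 2·3a = 3·(-2a + t).
Since -2a + t is an integer, 3 ∣ (y - 2f).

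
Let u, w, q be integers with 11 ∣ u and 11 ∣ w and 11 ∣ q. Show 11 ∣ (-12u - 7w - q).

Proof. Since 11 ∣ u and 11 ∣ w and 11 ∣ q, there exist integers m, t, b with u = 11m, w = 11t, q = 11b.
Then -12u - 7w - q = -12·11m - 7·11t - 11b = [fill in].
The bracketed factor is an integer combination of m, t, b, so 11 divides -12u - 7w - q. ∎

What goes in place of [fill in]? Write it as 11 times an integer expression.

11(-b - 12m - 7t)

Pull the common 11 out of every term: -12·11m - 7·11t - 11b = 11(-b - 12m - 7t).
-b - 12m - 7t is an integer, which exhibits the divisibility.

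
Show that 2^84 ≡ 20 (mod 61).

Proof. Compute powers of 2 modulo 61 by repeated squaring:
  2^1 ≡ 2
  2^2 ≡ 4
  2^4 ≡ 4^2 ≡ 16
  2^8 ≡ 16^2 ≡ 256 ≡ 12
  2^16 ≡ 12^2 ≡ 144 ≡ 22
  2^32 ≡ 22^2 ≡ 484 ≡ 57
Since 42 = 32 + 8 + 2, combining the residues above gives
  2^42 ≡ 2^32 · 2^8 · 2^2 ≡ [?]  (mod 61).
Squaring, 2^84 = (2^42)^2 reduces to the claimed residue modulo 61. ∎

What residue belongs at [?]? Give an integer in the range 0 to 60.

2^32 · 2^8 · 2^2 ≡ 57 · 12 · 4 = 2736.
2736 mod 61 = 52, so 2^42 ≡ 52 (mod 61).

52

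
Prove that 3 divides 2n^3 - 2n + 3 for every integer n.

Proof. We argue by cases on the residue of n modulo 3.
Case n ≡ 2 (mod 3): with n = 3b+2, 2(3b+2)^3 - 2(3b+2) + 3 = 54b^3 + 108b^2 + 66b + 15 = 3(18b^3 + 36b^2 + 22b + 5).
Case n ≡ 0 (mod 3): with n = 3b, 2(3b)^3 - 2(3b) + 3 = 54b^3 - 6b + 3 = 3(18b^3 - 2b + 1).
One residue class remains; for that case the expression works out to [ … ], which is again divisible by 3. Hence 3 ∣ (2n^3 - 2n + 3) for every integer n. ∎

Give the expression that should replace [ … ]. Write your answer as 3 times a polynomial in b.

3(18b^3 + 18b^2 + 4b + 1)

The residues treated are {2, 0}, so the missing case is n ≡ 1 (mod 3); write n = 3b+1.
Then 2(3b+1)^3 - 2(3b+1) + 3 = 54b^3 + 54b^2 + 12b + 3 = 3(18b^3 + 18b^2 + 4b + 1).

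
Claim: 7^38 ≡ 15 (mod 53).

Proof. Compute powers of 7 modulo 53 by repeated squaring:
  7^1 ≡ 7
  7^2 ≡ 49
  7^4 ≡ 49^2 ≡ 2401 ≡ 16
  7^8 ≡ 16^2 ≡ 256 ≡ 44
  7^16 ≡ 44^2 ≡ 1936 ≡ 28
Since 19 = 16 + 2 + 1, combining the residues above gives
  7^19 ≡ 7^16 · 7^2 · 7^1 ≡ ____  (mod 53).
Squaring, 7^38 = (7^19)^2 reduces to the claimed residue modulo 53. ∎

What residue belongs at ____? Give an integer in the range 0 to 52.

11

Multiply the listed residues: 28 · 49 · 7 = 1372 → 9604.
Reducing modulo 53: 9604 = 181·53 + 11, so 7^19 ≡ 11.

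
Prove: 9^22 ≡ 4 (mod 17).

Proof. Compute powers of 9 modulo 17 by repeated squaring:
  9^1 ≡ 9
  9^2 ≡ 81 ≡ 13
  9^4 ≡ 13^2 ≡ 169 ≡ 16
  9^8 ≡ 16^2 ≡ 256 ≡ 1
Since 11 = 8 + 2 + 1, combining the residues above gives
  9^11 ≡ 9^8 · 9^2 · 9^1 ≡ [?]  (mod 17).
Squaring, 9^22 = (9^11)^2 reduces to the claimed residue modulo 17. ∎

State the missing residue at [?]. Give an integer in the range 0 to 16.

15

Multiply the listed residues: 1 · 13 · 9 = 13 → 117.
Reducing modulo 17: 117 = 6·17 + 15, so 9^11 ≡ 15.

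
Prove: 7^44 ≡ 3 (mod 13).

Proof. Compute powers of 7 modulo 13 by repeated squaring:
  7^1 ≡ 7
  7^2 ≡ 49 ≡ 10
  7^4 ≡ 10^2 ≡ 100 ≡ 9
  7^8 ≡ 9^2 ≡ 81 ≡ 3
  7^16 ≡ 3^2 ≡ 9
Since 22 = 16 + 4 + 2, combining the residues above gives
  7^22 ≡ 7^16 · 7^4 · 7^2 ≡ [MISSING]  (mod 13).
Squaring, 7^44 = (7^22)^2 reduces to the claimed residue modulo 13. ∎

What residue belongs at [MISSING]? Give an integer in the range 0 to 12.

4

Multiply the listed residues: 9 · 9 · 10 = 81 → 810.
Reducing modulo 13: 810 = 62·13 + 4, so 7^22 ≡ 4.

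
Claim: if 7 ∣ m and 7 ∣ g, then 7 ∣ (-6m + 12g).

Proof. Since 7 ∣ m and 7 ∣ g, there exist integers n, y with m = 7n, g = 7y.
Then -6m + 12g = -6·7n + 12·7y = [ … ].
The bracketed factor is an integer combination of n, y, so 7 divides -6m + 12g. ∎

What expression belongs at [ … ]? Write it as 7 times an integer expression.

7(-6n + 12y)

Each term has a factor of 7: -6·7n + 12·7y = 7·(-6n + 12y).
Since -6n + 12y is an integer, 7 ∣ (-6m + 12g).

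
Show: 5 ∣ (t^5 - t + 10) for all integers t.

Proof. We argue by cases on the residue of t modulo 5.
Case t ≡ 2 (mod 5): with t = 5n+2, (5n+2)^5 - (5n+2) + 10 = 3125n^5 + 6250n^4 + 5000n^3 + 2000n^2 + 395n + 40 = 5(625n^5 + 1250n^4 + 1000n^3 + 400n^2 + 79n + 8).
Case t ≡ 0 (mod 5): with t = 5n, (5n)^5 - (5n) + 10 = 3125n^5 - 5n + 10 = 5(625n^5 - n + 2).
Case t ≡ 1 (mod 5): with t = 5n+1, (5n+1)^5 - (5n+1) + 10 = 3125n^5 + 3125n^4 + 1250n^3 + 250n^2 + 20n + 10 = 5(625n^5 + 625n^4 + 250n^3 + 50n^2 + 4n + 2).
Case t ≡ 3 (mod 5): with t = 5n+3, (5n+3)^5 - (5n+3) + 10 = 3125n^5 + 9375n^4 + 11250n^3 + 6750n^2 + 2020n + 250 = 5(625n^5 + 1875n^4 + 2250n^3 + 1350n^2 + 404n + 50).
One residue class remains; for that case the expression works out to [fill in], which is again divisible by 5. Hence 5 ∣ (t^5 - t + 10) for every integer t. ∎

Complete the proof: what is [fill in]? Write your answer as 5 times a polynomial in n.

Only t ≡ 4 (mod 5) is unaccounted for. Put t = 5n+4:
(5n+4)^5 - (5n+4) + 10 expands to 3125n^5 + 12500n^4 + 20000n^3 + 16000n^2 + 6395n + 1030,
and factoring out 5 leaves 5(625n^5 + 2500n^4 + 4000n^3 + 3200n^2 + 1279n + 206).

5(625n^5 + 2500n^4 + 4000n^3 + 3200n^2 + 1279n + 206)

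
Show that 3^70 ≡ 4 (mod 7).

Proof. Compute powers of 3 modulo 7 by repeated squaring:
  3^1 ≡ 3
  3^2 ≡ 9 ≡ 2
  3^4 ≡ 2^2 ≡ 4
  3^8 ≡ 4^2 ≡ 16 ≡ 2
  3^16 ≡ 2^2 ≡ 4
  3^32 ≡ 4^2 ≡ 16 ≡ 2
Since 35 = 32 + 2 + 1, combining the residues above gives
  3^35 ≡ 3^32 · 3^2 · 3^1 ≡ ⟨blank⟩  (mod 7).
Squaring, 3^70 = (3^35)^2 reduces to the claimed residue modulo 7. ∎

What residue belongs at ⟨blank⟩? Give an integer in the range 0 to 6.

3^32 · 3^2 · 3^1 ≡ 2 · 2 · 3 = 12.
12 mod 7 = 5, so 3^35 ≡ 5 (mod 7).

5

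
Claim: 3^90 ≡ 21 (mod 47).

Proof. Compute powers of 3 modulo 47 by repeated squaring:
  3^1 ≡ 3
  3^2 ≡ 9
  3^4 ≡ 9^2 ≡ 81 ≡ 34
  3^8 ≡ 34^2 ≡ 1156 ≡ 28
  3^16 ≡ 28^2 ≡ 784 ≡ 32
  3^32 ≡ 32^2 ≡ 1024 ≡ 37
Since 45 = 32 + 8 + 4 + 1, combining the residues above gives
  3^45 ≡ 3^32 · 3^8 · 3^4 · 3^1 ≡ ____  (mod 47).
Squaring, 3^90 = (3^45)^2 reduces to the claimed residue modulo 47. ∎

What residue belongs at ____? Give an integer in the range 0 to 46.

3^32 · 3^8 · 3^4 · 3^1 ≡ 37 · 28 · 34 · 3 = 105672.
105672 mod 47 = 16, so 3^45 ≡ 16 (mod 47).

16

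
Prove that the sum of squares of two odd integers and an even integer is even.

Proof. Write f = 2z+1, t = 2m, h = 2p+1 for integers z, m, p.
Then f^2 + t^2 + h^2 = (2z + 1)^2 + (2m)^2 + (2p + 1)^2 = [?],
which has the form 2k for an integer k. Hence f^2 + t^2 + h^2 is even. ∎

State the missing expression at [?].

2(2m^2 + 2p^2 + 2p + 2z^2 + 2z + 1)

(2z + 1)^2 + (2m)^2 + (2p + 1)^2 = 4m^2 + 4p^2 + 4p + 4z^2 + 4z + 2
= 2(2m^2 + 2p^2 + 2p + 2z^2 + 2z + 1).
Since 2m^2 + 2p^2 + 2p + 2z^2 + 2z + 1 is an integer, the sum of squares is of the form 2k for an integer k.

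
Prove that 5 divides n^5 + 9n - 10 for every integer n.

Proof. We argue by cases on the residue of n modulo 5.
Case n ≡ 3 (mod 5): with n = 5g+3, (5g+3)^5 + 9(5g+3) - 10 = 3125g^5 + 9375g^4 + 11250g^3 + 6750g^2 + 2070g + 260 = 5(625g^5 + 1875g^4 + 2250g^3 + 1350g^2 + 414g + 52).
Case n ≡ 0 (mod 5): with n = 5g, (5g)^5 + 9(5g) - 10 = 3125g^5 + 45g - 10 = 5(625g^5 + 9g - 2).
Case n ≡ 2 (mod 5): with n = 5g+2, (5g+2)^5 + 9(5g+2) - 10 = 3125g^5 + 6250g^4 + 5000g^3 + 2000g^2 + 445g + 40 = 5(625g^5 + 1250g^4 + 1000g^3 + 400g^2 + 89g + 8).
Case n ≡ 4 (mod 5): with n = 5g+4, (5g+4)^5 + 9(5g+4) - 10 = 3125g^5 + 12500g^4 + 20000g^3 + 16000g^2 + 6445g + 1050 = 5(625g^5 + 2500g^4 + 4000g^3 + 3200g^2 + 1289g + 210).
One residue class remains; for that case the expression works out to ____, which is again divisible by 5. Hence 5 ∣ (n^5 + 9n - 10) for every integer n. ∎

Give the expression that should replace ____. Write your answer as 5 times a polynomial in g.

5(625g^5 + 625g^4 + 250g^3 + 50g^2 + 14g)

The residues treated are {3, 0, 2, 4}, so the missing case is n ≡ 1 (mod 5); write n = 5g+1.
Then (5g+1)^5 + 9(5g+1) - 10 = 3125g^5 + 3125g^4 + 1250g^3 + 250g^2 + 70g = 5(625g^5 + 625g^4 + 250g^3 + 50g^2 + 14g).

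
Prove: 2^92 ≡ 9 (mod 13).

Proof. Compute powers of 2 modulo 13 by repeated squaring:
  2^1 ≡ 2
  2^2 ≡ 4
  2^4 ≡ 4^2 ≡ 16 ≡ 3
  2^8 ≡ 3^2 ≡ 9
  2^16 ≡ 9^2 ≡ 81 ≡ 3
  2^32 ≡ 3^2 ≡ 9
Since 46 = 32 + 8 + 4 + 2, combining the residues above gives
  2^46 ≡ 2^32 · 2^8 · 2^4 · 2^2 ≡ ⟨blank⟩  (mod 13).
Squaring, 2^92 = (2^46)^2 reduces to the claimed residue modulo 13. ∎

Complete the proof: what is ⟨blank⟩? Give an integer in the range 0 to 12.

Multiply the listed residues: 9 · 9 · 3 · 4 = 81 → 243 → 972.
Reducing modulo 13: 972 = 74·13 + 10, so 2^46 ≡ 10.

10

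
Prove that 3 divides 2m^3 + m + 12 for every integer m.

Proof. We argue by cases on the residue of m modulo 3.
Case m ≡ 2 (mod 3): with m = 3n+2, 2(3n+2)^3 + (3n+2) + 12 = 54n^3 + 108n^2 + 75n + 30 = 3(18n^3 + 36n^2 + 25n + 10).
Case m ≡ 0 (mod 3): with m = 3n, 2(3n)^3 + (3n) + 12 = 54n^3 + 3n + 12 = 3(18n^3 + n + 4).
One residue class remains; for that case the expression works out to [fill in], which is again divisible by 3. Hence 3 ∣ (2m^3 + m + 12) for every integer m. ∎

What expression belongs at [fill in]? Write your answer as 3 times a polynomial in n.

The residues treated are {2, 0}, so the missing case is m ≡ 1 (mod 3); write m = 3n+1.
Then 2(3n+1)^3 + (3n+1) + 12 = 54n^3 + 54n^2 + 21n + 15 = 3(18n^3 + 18n^2 + 7n + 5).

3(18n^3 + 18n^2 + 7n + 5)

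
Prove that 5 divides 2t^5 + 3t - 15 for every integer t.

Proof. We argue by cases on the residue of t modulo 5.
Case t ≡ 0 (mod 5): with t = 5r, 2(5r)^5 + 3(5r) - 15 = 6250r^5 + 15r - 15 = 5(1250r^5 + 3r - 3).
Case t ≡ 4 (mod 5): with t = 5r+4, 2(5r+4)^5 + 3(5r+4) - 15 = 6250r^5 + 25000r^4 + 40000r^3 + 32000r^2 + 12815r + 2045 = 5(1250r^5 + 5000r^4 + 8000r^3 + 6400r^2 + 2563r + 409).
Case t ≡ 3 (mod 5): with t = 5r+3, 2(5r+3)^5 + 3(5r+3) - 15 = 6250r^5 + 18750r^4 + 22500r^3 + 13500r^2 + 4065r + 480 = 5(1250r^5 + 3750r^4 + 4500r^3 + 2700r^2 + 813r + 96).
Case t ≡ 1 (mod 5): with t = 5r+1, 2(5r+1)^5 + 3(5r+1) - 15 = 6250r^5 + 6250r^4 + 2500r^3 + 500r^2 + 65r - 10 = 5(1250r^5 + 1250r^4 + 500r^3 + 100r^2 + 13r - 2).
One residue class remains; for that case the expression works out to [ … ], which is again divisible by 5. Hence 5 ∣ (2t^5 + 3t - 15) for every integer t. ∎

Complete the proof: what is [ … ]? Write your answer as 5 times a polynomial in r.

5(1250r^5 + 2500r^4 + 2000r^3 + 800r^2 + 163r + 11)

The residues treated are {0, 4, 3, 1}, so the missing case is t ≡ 2 (mod 5); write t = 5r+2.
Then 2(5r+2)^5 + 3(5r+2) - 15 = 6250r^5 + 12500r^4 + 10000r^3 + 4000r^2 + 815r + 55 = 5(1250r^5 + 2500r^4 + 2000r^3 + 800r^2 + 163r + 11).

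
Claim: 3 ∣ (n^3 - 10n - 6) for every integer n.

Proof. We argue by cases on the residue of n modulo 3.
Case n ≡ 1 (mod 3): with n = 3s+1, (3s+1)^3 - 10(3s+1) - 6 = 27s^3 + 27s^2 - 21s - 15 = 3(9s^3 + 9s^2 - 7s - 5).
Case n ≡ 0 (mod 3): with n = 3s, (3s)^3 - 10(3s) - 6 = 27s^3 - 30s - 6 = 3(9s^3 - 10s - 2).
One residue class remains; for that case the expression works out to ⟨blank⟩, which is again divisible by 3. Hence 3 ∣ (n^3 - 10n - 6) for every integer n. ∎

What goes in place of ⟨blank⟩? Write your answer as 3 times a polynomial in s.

3(9s^3 + 18s^2 + 2s - 6)

Only n ≡ 2 (mod 3) is unaccounted for. Put n = 3s+2:
(3s+2)^3 - 10(3s+2) - 6 expands to 27s^3 + 54s^2 + 6s - 18,
and factoring out 3 leaves 3(9s^3 + 18s^2 + 2s - 6).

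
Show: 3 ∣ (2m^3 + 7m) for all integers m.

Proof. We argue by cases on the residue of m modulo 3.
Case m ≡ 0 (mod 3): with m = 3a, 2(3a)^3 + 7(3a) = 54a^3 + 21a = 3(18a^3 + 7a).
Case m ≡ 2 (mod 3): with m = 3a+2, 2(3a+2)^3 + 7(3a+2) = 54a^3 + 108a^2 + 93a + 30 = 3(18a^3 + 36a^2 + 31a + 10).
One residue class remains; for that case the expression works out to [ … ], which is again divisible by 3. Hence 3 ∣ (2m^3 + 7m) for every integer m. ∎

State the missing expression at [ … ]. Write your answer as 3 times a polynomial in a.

The residues treated are {0, 2}, so the missing case is m ≡ 1 (mod 3); write m = 3a+1.
Then 2(3a+1)^3 + 7(3a+1) = 54a^3 + 54a^2 + 39a + 9 = 3(18a^3 + 18a^2 + 13a + 3).

3(18a^3 + 18a^2 + 13a + 3)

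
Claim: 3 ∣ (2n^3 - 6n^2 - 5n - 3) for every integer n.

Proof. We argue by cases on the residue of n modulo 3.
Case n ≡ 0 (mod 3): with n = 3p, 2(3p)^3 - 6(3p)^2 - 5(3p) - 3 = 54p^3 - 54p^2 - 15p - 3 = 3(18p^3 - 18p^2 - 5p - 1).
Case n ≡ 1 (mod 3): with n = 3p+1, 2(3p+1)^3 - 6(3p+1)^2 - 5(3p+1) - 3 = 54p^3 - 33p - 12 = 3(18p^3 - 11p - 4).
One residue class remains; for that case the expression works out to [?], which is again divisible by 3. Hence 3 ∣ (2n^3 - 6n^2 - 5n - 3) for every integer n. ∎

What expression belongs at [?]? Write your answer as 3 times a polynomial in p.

3(18p^3 + 18p^2 - 5p - 7)

The residues treated are {0, 1}, so the missing case is n ≡ 2 (mod 3); write n = 3p+2.
Then 2(3p+2)^3 - 6(3p+2)^2 - 5(3p+2) - 3 = 54p^3 + 54p^2 - 15p - 21 = 3(18p^3 + 18p^2 - 5p - 7).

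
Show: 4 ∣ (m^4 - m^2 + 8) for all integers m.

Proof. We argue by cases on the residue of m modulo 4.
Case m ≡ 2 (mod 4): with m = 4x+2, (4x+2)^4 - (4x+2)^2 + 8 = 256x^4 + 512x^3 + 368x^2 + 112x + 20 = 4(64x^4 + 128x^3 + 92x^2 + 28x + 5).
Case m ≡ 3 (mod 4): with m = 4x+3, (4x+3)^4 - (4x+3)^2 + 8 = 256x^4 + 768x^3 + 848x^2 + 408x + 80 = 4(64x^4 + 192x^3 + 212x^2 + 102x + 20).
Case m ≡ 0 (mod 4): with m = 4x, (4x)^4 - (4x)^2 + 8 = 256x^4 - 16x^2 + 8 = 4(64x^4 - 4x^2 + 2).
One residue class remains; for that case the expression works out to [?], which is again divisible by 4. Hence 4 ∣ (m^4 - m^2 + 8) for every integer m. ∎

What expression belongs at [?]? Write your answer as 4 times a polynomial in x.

The residues treated are {2, 3, 0}, so the missing case is m ≡ 1 (mod 4); write m = 4x+1.
Then (4x+1)^4 - (4x+1)^2 + 8 = 256x^4 + 256x^3 + 80x^2 + 8x + 8 = 4(64x^4 + 64x^3 + 20x^2 + 2x + 2).

4(64x^4 + 64x^3 + 20x^2 + 2x + 2)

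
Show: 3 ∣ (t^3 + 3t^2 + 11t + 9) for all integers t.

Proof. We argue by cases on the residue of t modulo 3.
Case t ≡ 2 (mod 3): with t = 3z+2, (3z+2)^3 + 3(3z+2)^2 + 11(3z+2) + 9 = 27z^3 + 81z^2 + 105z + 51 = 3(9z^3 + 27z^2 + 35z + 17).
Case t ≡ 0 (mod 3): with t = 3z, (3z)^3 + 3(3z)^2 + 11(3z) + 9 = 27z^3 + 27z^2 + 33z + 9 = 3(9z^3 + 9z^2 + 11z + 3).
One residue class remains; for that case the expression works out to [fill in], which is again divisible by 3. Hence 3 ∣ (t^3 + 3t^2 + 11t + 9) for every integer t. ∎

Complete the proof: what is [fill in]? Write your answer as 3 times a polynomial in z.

The residues treated are {2, 0}, so the missing case is t ≡ 1 (mod 3); write t = 3z+1.
Then (3z+1)^3 + 3(3z+1)^2 + 11(3z+1) + 9 = 27z^3 + 54z^2 + 60z + 24 = 3(9z^3 + 18z^2 + 20z + 8).

3(9z^3 + 18z^2 + 20z + 8)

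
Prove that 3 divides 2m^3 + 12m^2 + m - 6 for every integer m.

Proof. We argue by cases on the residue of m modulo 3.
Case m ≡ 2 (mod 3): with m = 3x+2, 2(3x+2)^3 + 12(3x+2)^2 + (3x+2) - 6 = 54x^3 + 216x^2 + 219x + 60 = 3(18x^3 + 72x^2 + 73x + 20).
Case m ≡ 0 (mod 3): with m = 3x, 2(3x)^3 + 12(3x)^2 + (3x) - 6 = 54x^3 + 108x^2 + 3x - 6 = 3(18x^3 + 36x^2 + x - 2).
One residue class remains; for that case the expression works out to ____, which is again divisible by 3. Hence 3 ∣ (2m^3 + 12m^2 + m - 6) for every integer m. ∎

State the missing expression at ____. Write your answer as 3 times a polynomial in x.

3(18x^3 + 54x^2 + 31x + 3)

The residues treated are {2, 0}, so the missing case is m ≡ 1 (mod 3); write m = 3x+1.
Then 2(3x+1)^3 + 12(3x+1)^2 + (3x+1) - 6 = 54x^3 + 162x^2 + 93x + 9 = 3(18x^3 + 54x^2 + 31x + 3).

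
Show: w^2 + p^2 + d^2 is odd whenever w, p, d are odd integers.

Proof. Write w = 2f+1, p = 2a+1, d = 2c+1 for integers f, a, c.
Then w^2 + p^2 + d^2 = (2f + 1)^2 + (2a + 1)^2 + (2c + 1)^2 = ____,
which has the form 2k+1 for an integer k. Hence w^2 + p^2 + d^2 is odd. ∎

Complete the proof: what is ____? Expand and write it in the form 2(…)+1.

2(2a^2 + 2a + 2c^2 + 2c + 2f^2 + 2f + 1) + 1

(2f + 1)^2 + (2a + 1)^2 + (2c + 1)^2 = 4a^2 + 4a + 4c^2 + 4c + 4f^2 + 4f + 3
= 2(2a^2 + 2a + 2c^2 + 2c + 2f^2 + 2f + 1) + 1.
Since 2a^2 + 2a + 2c^2 + 2c + 2f^2 + 2f + 1 is an integer, the sum of squares is of the form 2k+1 for an integer k.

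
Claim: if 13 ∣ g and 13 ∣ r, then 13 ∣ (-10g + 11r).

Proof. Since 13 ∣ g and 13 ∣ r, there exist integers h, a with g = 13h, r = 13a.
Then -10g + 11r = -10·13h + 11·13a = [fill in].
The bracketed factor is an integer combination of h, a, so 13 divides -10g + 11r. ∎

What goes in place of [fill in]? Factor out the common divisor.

13(11a - 10h)

Each term has a factor of 13: -10·13h + 11·13a = 13·(11a - 10h).
Since 11a - 10h is an integer, 13 ∣ (-10g + 11r).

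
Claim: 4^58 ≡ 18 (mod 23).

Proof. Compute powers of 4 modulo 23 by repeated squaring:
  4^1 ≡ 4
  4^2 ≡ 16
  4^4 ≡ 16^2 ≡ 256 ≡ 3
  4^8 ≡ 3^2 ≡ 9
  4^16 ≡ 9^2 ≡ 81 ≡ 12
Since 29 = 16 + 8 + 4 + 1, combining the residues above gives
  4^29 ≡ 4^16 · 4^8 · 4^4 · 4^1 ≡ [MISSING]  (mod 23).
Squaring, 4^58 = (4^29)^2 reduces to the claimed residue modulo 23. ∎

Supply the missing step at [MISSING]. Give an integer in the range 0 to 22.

8

Multiply the listed residues: 12 · 9 · 3 · 4 = 108 → 324 → 1296.
Reducing modulo 23: 1296 = 56·23 + 8, so 4^29 ≡ 8.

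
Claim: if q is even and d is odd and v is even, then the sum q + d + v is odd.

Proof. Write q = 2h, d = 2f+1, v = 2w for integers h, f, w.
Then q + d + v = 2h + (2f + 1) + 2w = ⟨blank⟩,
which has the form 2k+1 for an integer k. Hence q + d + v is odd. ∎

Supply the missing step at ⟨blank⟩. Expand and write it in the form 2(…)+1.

2(f + h + w) + 1

2h + (2f + 1) + 2w = 2f + 2h + 2w + 1
= 2(f + h + w) + 1.
Since f + h + w is an integer, the sum is of the form 2k+1 for an integer k.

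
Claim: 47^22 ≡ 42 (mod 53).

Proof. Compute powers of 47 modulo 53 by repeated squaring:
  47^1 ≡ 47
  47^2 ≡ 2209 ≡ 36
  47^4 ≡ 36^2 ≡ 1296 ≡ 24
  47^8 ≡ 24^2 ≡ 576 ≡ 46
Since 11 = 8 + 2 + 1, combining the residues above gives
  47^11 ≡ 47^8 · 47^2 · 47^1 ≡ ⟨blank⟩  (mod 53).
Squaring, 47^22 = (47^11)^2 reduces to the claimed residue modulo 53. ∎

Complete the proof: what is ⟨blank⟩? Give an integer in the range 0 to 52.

Multiply the listed residues: 46 · 36 · 47 = 1656 → 77832.
Reducing modulo 53: 77832 = 1468·53 + 28, so 47^11 ≡ 28.

28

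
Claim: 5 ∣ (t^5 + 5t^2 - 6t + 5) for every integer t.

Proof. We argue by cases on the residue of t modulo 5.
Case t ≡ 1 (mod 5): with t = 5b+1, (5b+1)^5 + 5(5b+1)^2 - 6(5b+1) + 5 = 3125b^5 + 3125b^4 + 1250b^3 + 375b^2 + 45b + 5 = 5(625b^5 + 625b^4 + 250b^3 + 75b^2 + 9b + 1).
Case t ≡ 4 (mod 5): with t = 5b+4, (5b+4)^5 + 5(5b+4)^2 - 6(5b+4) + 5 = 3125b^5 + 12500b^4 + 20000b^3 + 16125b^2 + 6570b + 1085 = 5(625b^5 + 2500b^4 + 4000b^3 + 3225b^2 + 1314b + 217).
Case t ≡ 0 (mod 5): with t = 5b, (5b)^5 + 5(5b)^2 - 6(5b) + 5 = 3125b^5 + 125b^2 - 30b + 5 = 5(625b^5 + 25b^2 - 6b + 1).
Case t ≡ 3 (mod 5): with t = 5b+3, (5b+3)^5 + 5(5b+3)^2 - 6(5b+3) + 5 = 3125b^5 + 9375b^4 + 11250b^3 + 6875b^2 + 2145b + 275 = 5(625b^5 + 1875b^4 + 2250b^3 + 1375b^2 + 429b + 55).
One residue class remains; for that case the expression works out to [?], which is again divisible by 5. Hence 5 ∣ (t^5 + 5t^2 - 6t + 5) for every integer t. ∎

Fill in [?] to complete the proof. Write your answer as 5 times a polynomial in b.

5(625b^5 + 1250b^4 + 1000b^3 + 425b^2 + 94b + 9)

Only t ≡ 2 (mod 5) is unaccounted for. Put t = 5b+2:
(5b+2)^5 + 5(5b+2)^2 - 6(5b+2) + 5 expands to 3125b^5 + 6250b^4 + 5000b^3 + 2125b^2 + 470b + 45,
and factoring out 5 leaves 5(625b^5 + 1250b^4 + 1000b^3 + 425b^2 + 94b + 9).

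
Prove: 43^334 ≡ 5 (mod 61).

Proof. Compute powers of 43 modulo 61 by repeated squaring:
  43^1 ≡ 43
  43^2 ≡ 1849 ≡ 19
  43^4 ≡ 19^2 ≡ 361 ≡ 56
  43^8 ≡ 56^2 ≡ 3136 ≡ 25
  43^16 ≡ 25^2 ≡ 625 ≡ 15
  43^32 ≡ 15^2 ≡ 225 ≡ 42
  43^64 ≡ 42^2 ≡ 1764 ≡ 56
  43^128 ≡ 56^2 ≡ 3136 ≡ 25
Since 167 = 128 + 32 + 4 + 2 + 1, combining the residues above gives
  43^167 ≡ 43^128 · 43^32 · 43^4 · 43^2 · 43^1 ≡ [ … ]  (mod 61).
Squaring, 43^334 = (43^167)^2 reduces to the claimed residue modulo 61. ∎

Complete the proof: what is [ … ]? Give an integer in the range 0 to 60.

Multiply the listed residues: 25 · 42 · 56 · 19 · 43 = 1050 → 58800 → 1117200 → 48039600.
Reducing modulo 61: 48039600 = 787534·61 + 26, so 43^167 ≡ 26.

26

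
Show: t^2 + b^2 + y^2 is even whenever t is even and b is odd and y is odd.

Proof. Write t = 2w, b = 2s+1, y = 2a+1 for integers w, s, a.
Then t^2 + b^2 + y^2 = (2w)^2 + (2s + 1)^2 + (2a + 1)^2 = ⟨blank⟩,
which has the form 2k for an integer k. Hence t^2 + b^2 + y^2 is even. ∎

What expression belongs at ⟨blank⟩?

2(2a^2 + 2a + 2s^2 + 2s + 2w^2 + 1)

Expanding: (2w)^2 + (2s + 1)^2 + (2a + 1)^2 = 4a^2 + 4a + 4s^2 + 4s + 4w^2 + 2.
Every term is even; pulling out the factor of 2 gives 2(2a^2 + 2a + 2s^2 + 2s + 2w^2 + 1).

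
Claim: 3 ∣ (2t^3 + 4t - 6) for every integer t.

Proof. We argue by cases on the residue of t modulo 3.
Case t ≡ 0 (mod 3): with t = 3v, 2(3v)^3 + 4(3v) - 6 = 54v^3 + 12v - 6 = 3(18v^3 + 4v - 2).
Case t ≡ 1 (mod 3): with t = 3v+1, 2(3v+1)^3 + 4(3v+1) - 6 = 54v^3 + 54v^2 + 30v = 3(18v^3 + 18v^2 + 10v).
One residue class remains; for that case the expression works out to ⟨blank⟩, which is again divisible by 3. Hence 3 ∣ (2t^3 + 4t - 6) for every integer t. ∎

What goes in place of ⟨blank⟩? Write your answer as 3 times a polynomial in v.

3(18v^3 + 36v^2 + 28v + 6)

Only t ≡ 2 (mod 3) is unaccounted for. Put t = 3v+2:
2(3v+2)^3 + 4(3v+2) - 6 expands to 54v^3 + 108v^2 + 84v + 18,
and factoring out 3 leaves 3(18v^3 + 36v^2 + 28v + 6).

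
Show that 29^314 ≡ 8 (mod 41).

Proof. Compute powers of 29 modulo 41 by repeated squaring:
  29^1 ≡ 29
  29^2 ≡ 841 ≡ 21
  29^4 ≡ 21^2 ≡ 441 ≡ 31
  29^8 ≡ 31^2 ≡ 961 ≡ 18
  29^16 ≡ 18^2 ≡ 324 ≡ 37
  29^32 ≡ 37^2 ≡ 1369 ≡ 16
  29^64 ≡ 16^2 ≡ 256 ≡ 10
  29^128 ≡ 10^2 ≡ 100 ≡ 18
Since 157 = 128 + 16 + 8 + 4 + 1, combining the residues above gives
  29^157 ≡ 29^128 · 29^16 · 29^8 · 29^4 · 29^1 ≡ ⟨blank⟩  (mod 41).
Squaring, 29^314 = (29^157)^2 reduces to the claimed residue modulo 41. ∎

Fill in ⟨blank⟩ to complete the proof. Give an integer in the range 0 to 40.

29^128 · 29^16 · 29^8 · 29^4 · 29^1 ≡ 18 · 37 · 18 · 31 · 29 = 10777212.
10777212 mod 41 = 34, so 29^157 ≡ 34 (mod 41).

34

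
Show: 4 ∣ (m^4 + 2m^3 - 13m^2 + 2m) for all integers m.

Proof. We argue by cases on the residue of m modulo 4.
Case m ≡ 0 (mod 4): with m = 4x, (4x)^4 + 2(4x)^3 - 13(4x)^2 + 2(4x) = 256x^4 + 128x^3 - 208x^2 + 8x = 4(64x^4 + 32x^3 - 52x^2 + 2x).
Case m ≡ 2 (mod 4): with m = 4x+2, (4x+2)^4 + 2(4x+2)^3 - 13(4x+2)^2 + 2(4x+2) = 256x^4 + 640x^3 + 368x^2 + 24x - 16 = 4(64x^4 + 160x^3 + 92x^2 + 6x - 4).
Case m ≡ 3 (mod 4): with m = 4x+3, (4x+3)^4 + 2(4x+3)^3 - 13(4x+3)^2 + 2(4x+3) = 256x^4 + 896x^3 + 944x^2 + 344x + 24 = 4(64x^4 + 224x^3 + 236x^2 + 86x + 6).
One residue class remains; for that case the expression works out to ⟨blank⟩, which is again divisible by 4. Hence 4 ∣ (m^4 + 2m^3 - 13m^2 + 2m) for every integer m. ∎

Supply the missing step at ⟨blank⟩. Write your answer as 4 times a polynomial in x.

4(64x^4 + 96x^3 - 4x^2 - 14x - 2)

Only m ≡ 1 (mod 4) is unaccounted for. Put m = 4x+1:
(4x+1)^4 + 2(4x+1)^3 - 13(4x+1)^2 + 2(4x+1) expands to 256x^4 + 384x^3 - 16x^2 - 56x - 8,
and factoring out 4 leaves 4(64x^4 + 96x^3 - 4x^2 - 14x - 2).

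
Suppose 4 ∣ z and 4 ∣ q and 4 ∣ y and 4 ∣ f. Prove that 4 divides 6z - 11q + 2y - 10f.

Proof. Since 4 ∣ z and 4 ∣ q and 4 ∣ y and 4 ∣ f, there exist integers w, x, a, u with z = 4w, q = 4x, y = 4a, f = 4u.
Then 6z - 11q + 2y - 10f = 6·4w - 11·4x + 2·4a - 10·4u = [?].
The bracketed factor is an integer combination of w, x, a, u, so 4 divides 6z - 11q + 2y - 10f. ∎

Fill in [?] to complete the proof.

4(2a - 10u + 6w - 11x)

Each term has a factor of 4: 6·4w - 11·4x + 2·4a - 10·4u = 4·(2a - 10u + 6w - 11x).
Since 2a - 10u + 6w - 11x is an integer, 4 ∣ (6z - 11q + 2y - 10f).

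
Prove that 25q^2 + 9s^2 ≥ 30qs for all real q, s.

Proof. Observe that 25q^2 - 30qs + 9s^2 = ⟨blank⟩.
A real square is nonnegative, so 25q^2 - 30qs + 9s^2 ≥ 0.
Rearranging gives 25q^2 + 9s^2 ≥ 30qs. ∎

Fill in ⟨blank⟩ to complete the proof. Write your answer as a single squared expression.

(5q - 3s)^2

The leading and trailing coefficients are 5^2 and 3^2, and 30 = 2·5·3, so the trinomial is (5q - 3s)^2.
Hence 25q^2 - 30qs + 9s^2 ≥ 0.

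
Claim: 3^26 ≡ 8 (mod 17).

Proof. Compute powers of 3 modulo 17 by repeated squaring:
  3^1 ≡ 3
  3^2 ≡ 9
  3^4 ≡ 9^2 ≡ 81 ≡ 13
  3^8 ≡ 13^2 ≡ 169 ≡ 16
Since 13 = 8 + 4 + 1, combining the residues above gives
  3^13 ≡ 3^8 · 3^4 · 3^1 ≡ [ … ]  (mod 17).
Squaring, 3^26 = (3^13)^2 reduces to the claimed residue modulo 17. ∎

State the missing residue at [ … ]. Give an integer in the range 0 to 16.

Multiply the listed residues: 16 · 13 · 3 = 208 → 624.
Reducing modulo 17: 624 = 36·17 + 12, so 3^13 ≡ 12.

12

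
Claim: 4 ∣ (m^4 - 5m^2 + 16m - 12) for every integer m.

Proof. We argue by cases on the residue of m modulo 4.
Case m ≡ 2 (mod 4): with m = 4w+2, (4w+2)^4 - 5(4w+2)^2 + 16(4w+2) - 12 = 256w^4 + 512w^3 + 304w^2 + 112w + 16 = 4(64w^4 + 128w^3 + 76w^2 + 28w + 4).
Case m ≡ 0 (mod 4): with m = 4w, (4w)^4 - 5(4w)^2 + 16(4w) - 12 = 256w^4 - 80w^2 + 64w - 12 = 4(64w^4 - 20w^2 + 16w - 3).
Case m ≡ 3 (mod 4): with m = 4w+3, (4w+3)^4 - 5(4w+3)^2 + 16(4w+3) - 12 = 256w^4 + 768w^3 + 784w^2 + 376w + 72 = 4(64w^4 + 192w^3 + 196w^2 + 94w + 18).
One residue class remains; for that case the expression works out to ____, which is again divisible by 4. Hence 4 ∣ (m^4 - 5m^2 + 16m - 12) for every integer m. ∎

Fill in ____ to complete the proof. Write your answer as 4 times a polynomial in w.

4(64w^4 + 64w^3 + 4w^2 + 10w)

The residues treated are {2, 0, 3}, so the missing case is m ≡ 1 (mod 4); write m = 4w+1.
Then (4w+1)^4 - 5(4w+1)^2 + 16(4w+1) - 12 = 256w^4 + 256w^3 + 16w^2 + 40w = 4(64w^4 + 64w^3 + 4w^2 + 10w).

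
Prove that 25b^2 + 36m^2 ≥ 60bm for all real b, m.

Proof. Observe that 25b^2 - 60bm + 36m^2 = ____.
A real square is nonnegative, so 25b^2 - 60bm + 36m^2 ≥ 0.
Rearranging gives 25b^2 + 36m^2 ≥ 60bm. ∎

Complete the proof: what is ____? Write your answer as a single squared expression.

(5b - 6m)^2

25b^2 - 60bm + 36m^2 is a perfect-square trinomial: the outer terms are (5b)^2 and (6m)^2, and the cross term is -2·5b·6m.
So 25b^2 - 60bm + 36m^2 = (5b - 6m)^2 ≥ 0.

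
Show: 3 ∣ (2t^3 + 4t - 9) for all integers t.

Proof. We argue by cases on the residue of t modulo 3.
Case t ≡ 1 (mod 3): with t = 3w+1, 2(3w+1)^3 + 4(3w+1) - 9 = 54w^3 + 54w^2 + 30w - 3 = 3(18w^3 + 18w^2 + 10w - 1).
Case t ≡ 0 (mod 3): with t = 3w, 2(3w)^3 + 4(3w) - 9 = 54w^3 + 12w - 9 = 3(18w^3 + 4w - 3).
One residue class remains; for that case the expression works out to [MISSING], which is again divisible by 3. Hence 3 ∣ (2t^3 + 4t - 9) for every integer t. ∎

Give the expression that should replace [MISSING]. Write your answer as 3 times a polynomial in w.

3(18w^3 + 36w^2 + 28w + 5)

The residues treated are {1, 0}, so the missing case is t ≡ 2 (mod 3); write t = 3w+2.
Then 2(3w+2)^3 + 4(3w+2) - 9 = 54w^3 + 108w^2 + 84w + 15 = 3(18w^3 + 36w^2 + 28w + 5).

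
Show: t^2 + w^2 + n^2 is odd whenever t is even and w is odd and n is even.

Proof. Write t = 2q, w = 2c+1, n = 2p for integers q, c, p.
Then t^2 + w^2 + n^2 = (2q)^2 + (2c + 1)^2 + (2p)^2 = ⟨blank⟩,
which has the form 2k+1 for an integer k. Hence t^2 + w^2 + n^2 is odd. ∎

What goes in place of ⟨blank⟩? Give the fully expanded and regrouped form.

2(2c^2 + 2c + 2p^2 + 2q^2) + 1

(2q)^2 + (2c + 1)^2 + (2p)^2 = 4c^2 + 4c + 4p^2 + 4q^2 + 1
= 2(2c^2 + 2c + 2p^2 + 2q^2) + 1.
Since 2c^2 + 2c + 2p^2 + 2q^2 is an integer, the sum of squares is of the form 2k+1 for an integer k.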